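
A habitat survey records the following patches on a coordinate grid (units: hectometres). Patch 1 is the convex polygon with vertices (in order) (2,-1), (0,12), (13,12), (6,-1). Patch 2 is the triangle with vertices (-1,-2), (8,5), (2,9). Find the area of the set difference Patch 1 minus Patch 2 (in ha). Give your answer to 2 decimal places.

|Patch 1| = 110.5, |Patch 1∩Patch 2| = 30.7959.
|Patch 1 ∖ Patch 2| = |Patch 1| − |Patch 1∩Patch 2| = 110.5 − 30.7959 = 79.70.

79.70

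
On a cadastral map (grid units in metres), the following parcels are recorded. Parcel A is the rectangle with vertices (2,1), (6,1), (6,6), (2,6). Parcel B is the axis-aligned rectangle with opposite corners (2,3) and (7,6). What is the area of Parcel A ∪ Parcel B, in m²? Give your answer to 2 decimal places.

By inclusion–exclusion:
Individual areas: |Parcel A| = 20, |Parcel B| = 15.
|Parcel A∩Parcel B|: x∈[2,6], y∈[3,6] → 4·3 = 12.
|Parcel A ∪ Parcel B| = 35 − 12 = 23.00.

23.00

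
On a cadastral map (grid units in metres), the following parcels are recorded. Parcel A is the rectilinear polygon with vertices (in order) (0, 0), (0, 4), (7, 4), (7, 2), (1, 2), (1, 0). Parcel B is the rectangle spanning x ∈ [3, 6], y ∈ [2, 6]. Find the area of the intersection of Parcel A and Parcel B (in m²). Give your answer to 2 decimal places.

The intersection is the polygon with vertices (6,4), (6,2), (3,2), (3,4).
By the shoelace formula its area is 6.00.

6.00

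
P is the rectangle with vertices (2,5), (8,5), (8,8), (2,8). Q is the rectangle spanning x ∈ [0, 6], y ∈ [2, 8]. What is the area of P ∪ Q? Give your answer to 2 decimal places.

By inclusion–exclusion:
Individual areas: |P| = 18, |Q| = 36.
|P∩Q|: x∈[2,6], y∈[5,8] → 4·3 = 12.
|P ∪ Q| = 54 − 12 = 42.00.

42.00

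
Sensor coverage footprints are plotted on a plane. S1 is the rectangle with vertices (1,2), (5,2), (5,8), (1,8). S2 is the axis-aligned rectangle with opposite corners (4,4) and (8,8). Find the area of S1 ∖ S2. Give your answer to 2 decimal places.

|S1∩S2|: x∈[4,5], y∈[4,8] → 1·4 = 4.
|S1| = 24.
|S1 ∖ S2| = |S1| − |S1∩S2| = 24 − 4 = 20.00.

20.00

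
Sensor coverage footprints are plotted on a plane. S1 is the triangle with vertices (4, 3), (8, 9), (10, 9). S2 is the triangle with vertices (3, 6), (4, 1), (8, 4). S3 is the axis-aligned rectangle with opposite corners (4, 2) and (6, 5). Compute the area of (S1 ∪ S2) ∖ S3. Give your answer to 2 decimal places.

11.05

|S1 ∪ S2| = 16.8647.
|(S1 ∪ S2) ∩ S3| = 5.819.
|(S1 ∪ S2) ∖ S3| = 16.8647 − 5.819 = 11.05.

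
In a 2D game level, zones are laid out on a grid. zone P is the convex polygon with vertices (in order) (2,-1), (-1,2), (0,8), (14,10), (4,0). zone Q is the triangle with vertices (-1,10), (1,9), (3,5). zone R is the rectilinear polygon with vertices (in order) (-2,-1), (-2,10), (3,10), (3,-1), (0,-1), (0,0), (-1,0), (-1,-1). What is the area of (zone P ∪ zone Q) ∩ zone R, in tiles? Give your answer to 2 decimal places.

30.42

|zone P ∪ zone Q| = 82.0231.
|(zone P ∪ zone Q) ∩ zone R| = 30.42.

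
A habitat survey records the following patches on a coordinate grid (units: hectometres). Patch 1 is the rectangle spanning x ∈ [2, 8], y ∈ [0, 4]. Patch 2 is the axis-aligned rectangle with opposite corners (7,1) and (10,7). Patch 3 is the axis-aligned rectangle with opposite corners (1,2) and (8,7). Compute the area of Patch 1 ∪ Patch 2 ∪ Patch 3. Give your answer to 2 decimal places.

By inclusion–exclusion:
Individual areas: |Patch 1| = 24, |Patch 2| = 18, |Patch 3| = 35.
|Patch 1∩Patch 2|: x∈[7,8], y∈[1,4] → 1·3 = 3.
|Patch 1∩Patch 3|: x∈[2,8], y∈[2,4] → 6·2 = 12.
|Patch 2∩Patch 3|: x∈[7,8], y∈[2,7] → 1·5 = 5.
|Patch 1∩Patch 2∩Patch 3| = 2.
|Patch 1 ∪ Patch 2 ∪ Patch 3| = 77 − 20 + 2 = 59.00.

59.00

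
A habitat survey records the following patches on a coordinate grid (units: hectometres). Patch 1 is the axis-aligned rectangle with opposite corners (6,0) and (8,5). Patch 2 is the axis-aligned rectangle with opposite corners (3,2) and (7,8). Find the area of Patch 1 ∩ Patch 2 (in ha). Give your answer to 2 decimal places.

|Patch 1∩Patch 2|: x∈[6,7], y∈[2,5] → 1·3 = 3.

3.00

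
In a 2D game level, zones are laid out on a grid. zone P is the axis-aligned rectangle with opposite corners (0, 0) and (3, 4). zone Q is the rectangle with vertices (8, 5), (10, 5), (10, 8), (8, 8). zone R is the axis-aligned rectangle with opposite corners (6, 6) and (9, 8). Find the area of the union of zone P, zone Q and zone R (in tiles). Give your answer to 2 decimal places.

By inclusion–exclusion:
Individual areas: |zone P| = 12, |zone Q| = 6, |zone R| = 6.
|zone P∩zone Q| = 0 (no overlap).
|zone P∩zone R| = 0 (no overlap).
|zone Q∩zone R|: x∈[8,9], y∈[6,8] → 1·2 = 2.
|zone P∩zone Q∩zone R| = 0.
|zone P ∪ zone Q ∪ zone R| = 24 − 2 + 0 = 22.00.

22.00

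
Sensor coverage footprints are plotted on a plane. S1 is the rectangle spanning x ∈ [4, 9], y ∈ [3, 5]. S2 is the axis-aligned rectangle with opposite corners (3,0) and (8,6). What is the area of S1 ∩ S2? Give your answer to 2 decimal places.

|S1∩S2|: x∈[4,8], y∈[3,5] → 4·2 = 8.

8.00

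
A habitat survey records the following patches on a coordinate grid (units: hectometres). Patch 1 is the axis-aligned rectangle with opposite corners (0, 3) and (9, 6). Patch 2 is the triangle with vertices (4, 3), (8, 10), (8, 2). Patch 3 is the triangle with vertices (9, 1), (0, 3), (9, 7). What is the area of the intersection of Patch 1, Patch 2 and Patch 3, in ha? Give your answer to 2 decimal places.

9.11

The intersection is the polygon with vertices (8,3), (4,3), (5.362,5.383), (6.75,6), (8,6).
By the shoelace formula its area is 9.11.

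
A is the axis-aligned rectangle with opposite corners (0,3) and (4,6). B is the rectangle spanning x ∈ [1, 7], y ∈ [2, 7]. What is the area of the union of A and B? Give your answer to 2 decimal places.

By inclusion–exclusion:
Individual areas: |A| = 12, |B| = 30.
|A∩B|: x∈[1,4], y∈[3,6] → 3·3 = 9.
|A ∪ B| = 42 − 9 = 33.00.

33.00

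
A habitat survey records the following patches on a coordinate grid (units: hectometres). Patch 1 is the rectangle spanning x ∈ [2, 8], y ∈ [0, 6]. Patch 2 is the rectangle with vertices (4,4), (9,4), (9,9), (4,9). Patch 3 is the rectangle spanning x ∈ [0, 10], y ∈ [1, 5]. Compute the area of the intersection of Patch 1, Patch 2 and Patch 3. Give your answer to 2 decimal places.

4.00

The intersection is the polygon with vertices (8,4), (4,4), (4,5), (8,5).
By the shoelace formula its area is 4.00.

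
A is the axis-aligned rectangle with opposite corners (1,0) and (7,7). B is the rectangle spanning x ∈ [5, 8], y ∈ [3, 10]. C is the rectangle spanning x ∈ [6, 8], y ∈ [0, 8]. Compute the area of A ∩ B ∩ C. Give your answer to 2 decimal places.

4.00

The intersection is the polygon with vertices (7,3), (6,3), (6,7), (7,7).
By the shoelace formula its area is 4.00.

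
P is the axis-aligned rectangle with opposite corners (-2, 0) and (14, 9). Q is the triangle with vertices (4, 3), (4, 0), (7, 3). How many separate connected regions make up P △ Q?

1

P △ Q is a single connected region.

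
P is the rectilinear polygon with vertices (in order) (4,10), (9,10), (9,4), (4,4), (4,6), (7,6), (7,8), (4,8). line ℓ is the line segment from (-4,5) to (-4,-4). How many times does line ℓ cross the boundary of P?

The segment lies entirely outside P and never meets its boundary.

0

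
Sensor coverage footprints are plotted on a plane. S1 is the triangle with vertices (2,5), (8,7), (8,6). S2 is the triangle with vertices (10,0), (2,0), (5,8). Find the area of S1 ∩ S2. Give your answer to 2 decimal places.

The intersection is the polygon with vertices (6.035,6.345), (6.415,5.736), (4,5.333), (4.143,5.714).
By the shoelace formula its area is 1.13.

1.13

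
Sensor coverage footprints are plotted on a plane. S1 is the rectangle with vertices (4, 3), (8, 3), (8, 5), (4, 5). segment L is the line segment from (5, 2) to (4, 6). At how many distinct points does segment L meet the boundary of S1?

2

The segment meets the boundary at (4.25,5), (4.75,3).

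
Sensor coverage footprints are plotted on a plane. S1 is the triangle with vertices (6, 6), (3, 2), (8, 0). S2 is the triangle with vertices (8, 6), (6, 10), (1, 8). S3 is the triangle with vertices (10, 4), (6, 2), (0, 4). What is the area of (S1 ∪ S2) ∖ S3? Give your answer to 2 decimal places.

20.08

|S1 ∪ S2| = 25.
|(S1 ∪ S2) ∩ S3| = 4.919.
|(S1 ∪ S2) ∖ S3| = 25 − 4.919 = 20.08.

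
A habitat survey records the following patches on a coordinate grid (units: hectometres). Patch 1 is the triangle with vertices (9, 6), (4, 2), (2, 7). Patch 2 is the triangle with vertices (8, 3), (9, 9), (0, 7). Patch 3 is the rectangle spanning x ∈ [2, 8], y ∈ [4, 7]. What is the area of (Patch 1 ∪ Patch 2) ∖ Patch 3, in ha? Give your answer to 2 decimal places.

15.39

|Patch 1 ∪ Patch 2| = 31.8444.
|(Patch 1 ∪ Patch 2) ∩ Patch 3| = 16.45.
|(Patch 1 ∪ Patch 2) ∖ Patch 3| = 31.8444 − 16.45 = 15.39.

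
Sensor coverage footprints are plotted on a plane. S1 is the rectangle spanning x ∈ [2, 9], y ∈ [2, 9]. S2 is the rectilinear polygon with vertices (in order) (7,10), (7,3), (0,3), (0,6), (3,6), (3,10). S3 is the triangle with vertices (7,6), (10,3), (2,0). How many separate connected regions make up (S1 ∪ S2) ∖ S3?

2

(S1 ∪ S2) ∖ S3 splits into 2 disjoint pieces (area 46.3333, area 0.5208).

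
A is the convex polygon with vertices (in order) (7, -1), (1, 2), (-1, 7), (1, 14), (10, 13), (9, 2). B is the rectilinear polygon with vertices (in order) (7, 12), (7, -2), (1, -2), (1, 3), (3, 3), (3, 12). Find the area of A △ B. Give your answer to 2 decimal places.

|A| = 122, |B| = 66, |A∩B| = 51.
|A △ B| = |A| + |B| − 2·|A∩B| = 122 + 66 − 102 = 86.00.

86.00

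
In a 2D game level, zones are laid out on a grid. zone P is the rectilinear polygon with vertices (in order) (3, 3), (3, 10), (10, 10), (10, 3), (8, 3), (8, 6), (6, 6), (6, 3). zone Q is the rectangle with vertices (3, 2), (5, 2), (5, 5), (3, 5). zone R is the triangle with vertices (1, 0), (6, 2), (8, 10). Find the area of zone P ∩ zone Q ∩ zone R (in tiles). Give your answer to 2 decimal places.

2.40

The intersection is the polygon with vertices (5,5), (5,3), (3.1,3), (4.5,5).
By the shoelace formula its area is 2.40.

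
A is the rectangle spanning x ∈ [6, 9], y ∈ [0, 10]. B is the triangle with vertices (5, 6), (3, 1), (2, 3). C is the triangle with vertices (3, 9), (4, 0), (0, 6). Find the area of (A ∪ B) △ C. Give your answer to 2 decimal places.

|A ∪ B| = 34.5.
|(A ∪ B) ∩ C| = 2.7514.
|(A ∪ B) △ C| = 34.5 + 15 − 5.5027 = 44.00.

44.00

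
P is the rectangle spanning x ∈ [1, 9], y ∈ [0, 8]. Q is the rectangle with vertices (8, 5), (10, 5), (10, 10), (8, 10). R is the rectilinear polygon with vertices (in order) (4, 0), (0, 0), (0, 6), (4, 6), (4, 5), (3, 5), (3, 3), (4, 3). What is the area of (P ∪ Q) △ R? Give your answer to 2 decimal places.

61.00

|P ∪ Q| = 71.
|(P ∪ Q) ∩ R| = 16.
|(P ∪ Q) △ R| = 71 + 22 − 32 = 61.00.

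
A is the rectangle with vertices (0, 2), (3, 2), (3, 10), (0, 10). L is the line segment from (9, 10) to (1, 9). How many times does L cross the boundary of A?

1

The segment meets the boundary at (3,9.25).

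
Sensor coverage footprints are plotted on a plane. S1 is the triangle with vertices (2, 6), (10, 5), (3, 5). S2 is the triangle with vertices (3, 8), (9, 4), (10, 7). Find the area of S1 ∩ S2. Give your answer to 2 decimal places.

0.45

The intersection is the polygon with vertices (9.36,5.08), (9.333,5), (7.5,5), (6.923,5.385).
By the shoelace formula its area is 0.45.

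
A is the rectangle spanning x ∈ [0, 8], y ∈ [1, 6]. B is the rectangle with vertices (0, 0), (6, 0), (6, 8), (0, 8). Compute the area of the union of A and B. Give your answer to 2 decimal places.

By inclusion–exclusion:
Individual areas: |A| = 40, |B| = 48.
|A∩B|: x∈[0,6], y∈[1,6] → 6·5 = 30.
|A ∪ B| = 88 − 30 = 58.00.

58.00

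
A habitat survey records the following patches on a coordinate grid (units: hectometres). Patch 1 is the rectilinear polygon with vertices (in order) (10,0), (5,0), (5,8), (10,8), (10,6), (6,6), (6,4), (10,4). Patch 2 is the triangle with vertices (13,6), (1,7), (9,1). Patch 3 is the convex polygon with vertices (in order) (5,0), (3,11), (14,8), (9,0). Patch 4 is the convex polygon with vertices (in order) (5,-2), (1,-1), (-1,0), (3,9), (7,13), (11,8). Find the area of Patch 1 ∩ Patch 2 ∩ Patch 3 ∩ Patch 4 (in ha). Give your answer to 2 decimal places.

7.61

The intersection is the polygon with vertices (6,6), (6,4), (8.6,4), (7.483,2.138), (5,4), (5,6.667), (9.952,6.254), (9.8,6).
By the shoelace formula its area is 7.61.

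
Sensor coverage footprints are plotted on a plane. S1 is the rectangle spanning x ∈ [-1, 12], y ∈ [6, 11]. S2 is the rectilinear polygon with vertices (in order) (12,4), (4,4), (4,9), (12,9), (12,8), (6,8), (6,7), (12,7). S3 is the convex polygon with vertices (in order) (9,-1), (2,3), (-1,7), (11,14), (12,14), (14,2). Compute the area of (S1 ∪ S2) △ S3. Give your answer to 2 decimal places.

78.68

|S1 ∪ S2| = 81.
|(S1 ∪ S2) ∩ S3| = 66.9107.
|(S1 ∪ S2) △ S3| = 81 + 131.5 − 133.8214 = 78.68.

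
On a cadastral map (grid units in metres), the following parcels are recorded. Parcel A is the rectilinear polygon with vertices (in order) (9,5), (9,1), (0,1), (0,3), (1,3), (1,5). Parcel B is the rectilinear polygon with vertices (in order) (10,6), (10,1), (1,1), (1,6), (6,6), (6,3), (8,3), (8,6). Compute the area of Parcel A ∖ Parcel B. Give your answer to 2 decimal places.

|Parcel A| = 34, |Parcel A∩Parcel B| = 28.
|Parcel A ∖ Parcel B| = |Parcel A| − |Parcel A∩Parcel B| = 34 − 28 = 6.00.

6.00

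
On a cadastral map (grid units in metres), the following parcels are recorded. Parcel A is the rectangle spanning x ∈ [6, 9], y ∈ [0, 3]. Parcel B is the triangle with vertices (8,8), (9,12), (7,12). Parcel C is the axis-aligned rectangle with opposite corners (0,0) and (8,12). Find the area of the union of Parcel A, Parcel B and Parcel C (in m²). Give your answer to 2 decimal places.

101.00

By inclusion–exclusion:
Individual areas: |Parcel A| = 9, |Parcel B| = 4, |Parcel C| = 96.
|Parcel A∩Parcel B| = 0.
|Parcel A∩Parcel C|: x∈[6,8], y∈[0,3] → 2·3 = 6.
|Parcel B∩Parcel C| = 2.
|Parcel A∩Parcel B∩Parcel C| = 0.
|Parcel A ∪ Parcel B ∪ Parcel C| = 109 − 8 + 0 = 101.00.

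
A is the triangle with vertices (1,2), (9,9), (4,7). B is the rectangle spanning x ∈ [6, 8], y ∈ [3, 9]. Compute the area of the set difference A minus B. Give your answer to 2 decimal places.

|A| = 9.5, |A∩B| = 1.9.
|A ∖ B| = |A| − |A∩B| = 9.5 − 1.9 = 7.60.

7.60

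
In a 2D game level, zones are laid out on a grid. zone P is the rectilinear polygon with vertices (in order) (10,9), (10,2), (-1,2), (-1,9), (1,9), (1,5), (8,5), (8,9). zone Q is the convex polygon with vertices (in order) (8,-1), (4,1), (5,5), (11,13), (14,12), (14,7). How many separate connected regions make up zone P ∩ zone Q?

zone P ∩ zone Q is a single connected region.

1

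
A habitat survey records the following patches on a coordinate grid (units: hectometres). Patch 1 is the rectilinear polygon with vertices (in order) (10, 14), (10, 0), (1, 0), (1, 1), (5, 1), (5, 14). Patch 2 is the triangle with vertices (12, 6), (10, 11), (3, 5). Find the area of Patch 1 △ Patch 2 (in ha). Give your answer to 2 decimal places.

|Patch 1| = 74, |Patch 2| = 23.5, |Patch 1∩Patch 2| = 16.7857.
|Patch 1 △ Patch 2| = |Patch 1| + |Patch 2| − 2·|Patch 1∩Patch 2| = 74 + 23.5 − 33.5714 = 63.93.

63.93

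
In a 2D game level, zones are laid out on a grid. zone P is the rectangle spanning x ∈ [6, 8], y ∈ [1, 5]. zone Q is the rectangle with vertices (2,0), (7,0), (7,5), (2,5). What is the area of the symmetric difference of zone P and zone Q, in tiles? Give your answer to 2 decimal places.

25.00

|zone P∩zone Q|: x∈[6,7], y∈[1,5] → 1·4 = 4.
|zone P △ zone Q| = |zone P| + |zone Q| − 2·|zone P∩zone Q| = 8 + 25 − 8 = 25.00.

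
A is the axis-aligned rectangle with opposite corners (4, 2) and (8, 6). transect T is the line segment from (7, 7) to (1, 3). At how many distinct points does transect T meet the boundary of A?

2

The segment meets the boundary at (4,5), (5.5,6).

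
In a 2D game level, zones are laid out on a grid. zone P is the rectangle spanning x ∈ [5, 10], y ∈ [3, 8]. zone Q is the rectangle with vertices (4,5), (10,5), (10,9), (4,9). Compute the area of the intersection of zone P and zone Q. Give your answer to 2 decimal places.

|zone P∩zone Q|: x∈[5,10], y∈[5,8] → 5·3 = 15.

15.00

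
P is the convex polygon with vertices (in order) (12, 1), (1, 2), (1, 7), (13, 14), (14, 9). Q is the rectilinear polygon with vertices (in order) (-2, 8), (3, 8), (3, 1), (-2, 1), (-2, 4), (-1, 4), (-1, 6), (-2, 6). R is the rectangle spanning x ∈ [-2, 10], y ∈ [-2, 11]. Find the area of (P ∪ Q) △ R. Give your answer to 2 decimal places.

103.39

|P ∪ Q| = 132.6753.
|(P ∪ Q) ∩ R| = 92.6429.
|(P ∪ Q) △ R| = 132.6753 + 156 − 185.2857 = 103.39.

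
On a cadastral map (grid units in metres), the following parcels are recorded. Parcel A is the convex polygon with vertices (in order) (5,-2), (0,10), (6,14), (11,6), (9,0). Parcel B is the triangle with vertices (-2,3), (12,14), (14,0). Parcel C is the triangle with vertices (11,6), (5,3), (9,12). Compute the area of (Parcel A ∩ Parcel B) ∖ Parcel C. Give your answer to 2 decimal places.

39.90

|Parcel A ∩ Parcel B| = 57.0781.
|(Parcel A ∩ Parcel B) ∩ Parcel C| = 17.1818.
|(Parcel A ∩ Parcel B) ∖ Parcel C| = 57.0781 − 17.1818 = 39.90.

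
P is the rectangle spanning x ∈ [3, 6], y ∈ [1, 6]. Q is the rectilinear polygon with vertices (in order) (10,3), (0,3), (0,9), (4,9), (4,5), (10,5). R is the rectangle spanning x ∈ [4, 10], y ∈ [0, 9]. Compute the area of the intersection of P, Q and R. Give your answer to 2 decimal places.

4.00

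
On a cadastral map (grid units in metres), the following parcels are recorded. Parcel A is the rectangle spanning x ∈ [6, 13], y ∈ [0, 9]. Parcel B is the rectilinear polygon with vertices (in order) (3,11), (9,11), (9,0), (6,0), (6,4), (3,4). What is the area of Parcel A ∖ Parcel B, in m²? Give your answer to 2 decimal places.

|Parcel A| = 63, |Parcel A∩Parcel B| = 27.
|Parcel A ∖ Parcel B| = |Parcel A| − |Parcel A∩Parcel B| = 63 − 27 = 36.00.

36.00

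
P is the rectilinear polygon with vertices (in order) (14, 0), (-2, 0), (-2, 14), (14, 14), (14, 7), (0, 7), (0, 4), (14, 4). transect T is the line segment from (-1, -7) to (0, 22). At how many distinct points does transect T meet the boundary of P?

2

The segment meets the boundary at (-0.276,14), (-0.759,0).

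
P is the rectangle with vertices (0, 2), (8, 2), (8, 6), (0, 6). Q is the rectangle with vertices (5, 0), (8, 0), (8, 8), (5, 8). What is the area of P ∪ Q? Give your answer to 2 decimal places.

44.00

By inclusion–exclusion:
Individual areas: |P| = 32, |Q| = 24.
|P∩Q|: x∈[5,8], y∈[2,6] → 3·4 = 12.
|P ∪ Q| = 56 − 12 = 44.00.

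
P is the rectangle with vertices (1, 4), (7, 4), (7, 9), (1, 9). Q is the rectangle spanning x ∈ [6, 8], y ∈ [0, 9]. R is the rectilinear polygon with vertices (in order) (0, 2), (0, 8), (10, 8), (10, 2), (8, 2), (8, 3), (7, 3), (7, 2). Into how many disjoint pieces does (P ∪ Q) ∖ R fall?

(P ∪ Q) ∖ R splits into 2 disjoint pieces (area 7, area 5).

2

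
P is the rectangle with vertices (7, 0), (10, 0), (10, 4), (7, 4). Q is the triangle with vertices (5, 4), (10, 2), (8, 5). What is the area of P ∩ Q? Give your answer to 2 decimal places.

The intersection is the polygon with vertices (7,4), (8.667,4), (10,2), (7,3.2).
By the shoelace formula its area is 2.87.

2.87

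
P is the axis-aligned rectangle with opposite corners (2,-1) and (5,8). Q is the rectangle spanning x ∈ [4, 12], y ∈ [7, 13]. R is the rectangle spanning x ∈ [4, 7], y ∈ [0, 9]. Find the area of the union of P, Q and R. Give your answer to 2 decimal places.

By inclusion–exclusion:
Individual areas: |P| = 27, |Q| = 48, |R| = 27.
|P∩Q|: x∈[4,5], y∈[7,8] → 1·1 = 1.
|P∩R|: x∈[4,5], y∈[0,8] → 1·8 = 8.
|Q∩R|: x∈[4,7], y∈[7,9] → 3·2 = 6.
|P∩Q∩R| = 1.
|P ∪ Q ∪ R| = 102 − 15 + 1 = 88.00.

88.00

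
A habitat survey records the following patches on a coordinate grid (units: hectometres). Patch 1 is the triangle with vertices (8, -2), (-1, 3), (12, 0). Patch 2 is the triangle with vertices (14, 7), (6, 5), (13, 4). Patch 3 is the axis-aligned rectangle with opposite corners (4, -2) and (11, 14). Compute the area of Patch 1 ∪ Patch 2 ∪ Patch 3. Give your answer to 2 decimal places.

By inclusion–exclusion:
Individual areas: |Patch 1| = 19, |Patch 2| = 11, |Patch 3| = 112.
|Patch 1∩Patch 2| = 0.
|Patch 1∩Patch 3| = 14.5748.
|Patch 2∩Patch 3| = 4.9107.
|Patch 1∩Patch 2∩Patch 3| = 0.
|Patch 1 ∪ Patch 2 ∪ Patch 3| = 142 − 19.4855 + 0 = 122.51.

122.51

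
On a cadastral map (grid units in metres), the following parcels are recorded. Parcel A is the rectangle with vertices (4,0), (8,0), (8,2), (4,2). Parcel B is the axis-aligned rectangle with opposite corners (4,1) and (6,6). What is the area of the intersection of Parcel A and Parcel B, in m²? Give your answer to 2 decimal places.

|Parcel A∩Parcel B|: x∈[4,6], y∈[1,2] → 2·1 = 2.

2.00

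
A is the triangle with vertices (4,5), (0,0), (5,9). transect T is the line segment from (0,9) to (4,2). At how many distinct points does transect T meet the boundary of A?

The segment meets the boundary at (3,3.75), (2.535,4.563).

2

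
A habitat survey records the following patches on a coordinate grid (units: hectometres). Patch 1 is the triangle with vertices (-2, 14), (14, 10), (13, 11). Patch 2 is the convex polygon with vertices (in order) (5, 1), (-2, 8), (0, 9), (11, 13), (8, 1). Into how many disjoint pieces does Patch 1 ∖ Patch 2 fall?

2

Patch 1 ∖ Patch 2 splits into 2 disjoint pieces (area 2.371, area 2.0658).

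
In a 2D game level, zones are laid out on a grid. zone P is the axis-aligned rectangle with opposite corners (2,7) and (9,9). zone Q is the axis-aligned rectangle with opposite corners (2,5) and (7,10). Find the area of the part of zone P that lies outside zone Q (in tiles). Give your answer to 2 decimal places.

4.00

|zone P∩zone Q|: x∈[2,7], y∈[7,9] → 5·2 = 10.
|zone P| = 14.
|zone P ∖ zone Q| = |zone P| − |zone P∩zone Q| = 14 − 10 = 4.00.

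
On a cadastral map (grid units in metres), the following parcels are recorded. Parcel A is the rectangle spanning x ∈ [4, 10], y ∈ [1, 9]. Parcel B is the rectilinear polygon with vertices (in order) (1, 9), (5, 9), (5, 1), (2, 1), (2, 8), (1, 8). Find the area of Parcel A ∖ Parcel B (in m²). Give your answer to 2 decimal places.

|Parcel A| = 48, |Parcel A∩Parcel B| = 8.
|Parcel A ∖ Parcel B| = |Parcel A| − |Parcel A∩Parcel B| = 48 − 8 = 40.00.

40.00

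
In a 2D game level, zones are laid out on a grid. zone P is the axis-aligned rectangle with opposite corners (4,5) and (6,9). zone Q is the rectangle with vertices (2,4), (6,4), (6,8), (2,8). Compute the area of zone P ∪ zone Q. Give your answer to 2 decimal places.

By inclusion–exclusion:
Individual areas: |zone P| = 8, |zone Q| = 16.
|zone P∩zone Q|: x∈[4,6], y∈[5,8] → 2·3 = 6.
|zone P ∪ zone Q| = 24 − 6 = 18.00.

18.00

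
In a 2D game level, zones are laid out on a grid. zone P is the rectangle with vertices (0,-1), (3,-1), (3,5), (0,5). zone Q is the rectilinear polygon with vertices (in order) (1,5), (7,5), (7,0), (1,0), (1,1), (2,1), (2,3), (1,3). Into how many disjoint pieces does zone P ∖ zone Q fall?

zone P ∖ zone Q is a single connected region.

1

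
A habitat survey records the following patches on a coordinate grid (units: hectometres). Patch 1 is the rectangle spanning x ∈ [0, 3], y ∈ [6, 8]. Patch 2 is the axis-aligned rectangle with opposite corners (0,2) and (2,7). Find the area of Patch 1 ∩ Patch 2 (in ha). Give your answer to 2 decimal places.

|Patch 1∩Patch 2|: x∈[0,2], y∈[6,7] → 2·1 = 2.

2.00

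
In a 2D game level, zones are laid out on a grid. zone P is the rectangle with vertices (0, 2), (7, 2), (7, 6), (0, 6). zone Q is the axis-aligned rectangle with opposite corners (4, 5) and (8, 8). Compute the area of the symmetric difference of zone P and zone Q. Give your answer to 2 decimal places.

34.00

|zone P∩zone Q|: x∈[4,7], y∈[5,6] → 3·1 = 3.
|zone P △ zone Q| = |zone P| + |zone Q| − 2·|zone P∩zone Q| = 28 + 12 − 6 = 34.00.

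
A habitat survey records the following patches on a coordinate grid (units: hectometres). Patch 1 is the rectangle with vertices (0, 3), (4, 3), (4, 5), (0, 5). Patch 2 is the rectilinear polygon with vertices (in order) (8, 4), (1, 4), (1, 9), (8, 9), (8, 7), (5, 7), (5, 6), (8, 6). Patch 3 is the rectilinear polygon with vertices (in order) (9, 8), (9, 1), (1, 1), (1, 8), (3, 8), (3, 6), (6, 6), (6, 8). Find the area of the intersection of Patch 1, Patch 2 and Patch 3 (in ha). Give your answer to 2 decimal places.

3.00

The intersection is the polygon with vertices (4,4), (1,4), (1,5), (4,5).
By the shoelace formula its area is 3.00.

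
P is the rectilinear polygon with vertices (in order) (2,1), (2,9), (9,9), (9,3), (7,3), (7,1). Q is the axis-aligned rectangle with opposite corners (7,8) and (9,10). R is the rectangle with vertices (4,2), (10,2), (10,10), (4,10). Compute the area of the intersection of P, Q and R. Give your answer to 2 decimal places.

The intersection is the polygon with vertices (9,8), (7,8), (7,9), (9,9).
By the shoelace formula its area is 2.00.

2.00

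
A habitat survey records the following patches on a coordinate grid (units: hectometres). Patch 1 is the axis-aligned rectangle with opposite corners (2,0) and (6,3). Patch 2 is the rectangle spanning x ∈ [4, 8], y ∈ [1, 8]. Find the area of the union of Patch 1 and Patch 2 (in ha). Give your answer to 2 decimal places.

By inclusion–exclusion:
Individual areas: |Patch 1| = 12, |Patch 2| = 28.
|Patch 1∩Patch 2|: x∈[4,6], y∈[1,3] → 2·2 = 4.
|Patch 1 ∪ Patch 2| = 40 − 4 = 36.00.

36.00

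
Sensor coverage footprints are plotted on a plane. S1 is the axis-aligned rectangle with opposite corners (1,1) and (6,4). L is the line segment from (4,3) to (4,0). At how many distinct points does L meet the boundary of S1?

1

The segment meets the boundary at (4,1).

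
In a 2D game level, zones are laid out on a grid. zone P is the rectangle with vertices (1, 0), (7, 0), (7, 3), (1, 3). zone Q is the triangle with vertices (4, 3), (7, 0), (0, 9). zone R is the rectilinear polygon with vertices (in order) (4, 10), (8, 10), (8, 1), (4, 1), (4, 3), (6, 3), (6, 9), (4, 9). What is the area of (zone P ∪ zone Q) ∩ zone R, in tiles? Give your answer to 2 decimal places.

6.00

The region (zone P ∪ zone Q) ∩ zone R is the polygon with vertices (7,1), (4,1), (4,3), (4.667,3), (6,3), (7,3).
By the shoelace formula its area is 6.00.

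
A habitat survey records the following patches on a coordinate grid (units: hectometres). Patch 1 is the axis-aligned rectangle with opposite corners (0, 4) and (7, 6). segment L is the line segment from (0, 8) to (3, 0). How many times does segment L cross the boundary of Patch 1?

2

The segment meets the boundary at (1.5,4), (0.75,6).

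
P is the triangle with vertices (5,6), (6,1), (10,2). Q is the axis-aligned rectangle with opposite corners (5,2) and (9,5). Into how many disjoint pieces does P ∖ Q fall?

2

P ∖ Q splits into 2 disjoint pieces (area 0.525, area 2.5).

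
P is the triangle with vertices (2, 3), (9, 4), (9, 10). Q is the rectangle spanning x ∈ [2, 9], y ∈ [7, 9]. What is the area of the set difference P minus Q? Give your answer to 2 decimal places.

|P| = 21, |P∩Q| = 4.
|P ∖ Q| = |P| − |P∩Q| = 21 − 4 = 17.00.

17.00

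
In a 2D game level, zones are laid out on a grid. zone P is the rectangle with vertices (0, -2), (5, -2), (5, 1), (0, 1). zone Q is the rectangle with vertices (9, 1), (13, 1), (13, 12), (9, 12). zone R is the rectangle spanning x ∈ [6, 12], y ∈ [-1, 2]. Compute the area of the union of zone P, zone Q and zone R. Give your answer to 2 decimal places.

By inclusion–exclusion:
Individual areas: |zone P| = 15, |zone Q| = 44, |zone R| = 18.
|zone P∩zone Q| = 0 (no overlap).
|zone P∩zone R| = 0 (no overlap).
|zone Q∩zone R|: x∈[9,12], y∈[1,2] → 3·1 = 3.
|zone P∩zone Q∩zone R| = 0.
|zone P ∪ zone Q ∪ zone R| = 77 − 3 + 0 = 74.00.

74.00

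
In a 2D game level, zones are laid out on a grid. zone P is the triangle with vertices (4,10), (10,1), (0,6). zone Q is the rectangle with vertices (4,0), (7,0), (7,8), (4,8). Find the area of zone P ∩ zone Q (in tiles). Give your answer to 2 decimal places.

The intersection is the polygon with vertices (7,5.5), (7,2.5), (4,4), (4,8), (5.333,8).
By the shoelace formula its area is 12.17.

12.17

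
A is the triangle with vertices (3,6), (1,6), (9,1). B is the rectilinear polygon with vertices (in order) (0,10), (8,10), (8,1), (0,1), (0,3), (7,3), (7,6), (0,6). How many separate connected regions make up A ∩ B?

1

A ∩ B is a single connected region.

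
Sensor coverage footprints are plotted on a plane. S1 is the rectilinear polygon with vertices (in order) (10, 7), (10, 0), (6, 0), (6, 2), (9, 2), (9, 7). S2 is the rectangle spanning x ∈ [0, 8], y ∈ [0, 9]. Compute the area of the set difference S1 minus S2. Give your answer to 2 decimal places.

|S1| = 13, |S1∩S2| = 4.
|S1 ∖ S2| = |S1| − |S1∩S2| = 13 − 4 = 9.00.

9.00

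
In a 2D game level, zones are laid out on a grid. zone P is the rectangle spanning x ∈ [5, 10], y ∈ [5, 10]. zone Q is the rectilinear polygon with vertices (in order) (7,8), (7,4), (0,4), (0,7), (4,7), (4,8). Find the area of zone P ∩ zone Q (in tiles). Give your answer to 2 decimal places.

6.00

The intersection is the polygon with vertices (5,5), (5,8), (7,8), (7,5).
By the shoelace formula its area is 6.00.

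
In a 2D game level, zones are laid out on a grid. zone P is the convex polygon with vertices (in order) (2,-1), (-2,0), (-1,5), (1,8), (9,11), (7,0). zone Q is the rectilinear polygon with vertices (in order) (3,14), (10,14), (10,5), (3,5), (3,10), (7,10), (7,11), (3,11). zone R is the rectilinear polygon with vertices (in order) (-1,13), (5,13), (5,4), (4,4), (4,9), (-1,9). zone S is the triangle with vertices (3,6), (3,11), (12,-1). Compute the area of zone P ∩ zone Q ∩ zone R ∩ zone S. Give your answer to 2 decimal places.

3.90

The intersection is the polygon with vertices (4,9), (3.667,9), (4.317,9.244), (5,8.333), (5,5), (4.286,5), (4,5.222).
By the shoelace formula its area is 3.90.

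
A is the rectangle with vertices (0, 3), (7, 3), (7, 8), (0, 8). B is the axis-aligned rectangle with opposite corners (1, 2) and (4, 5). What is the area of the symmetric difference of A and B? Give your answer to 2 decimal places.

32.00

|A∩B|: x∈[1,4], y∈[3,5] → 3·2 = 6.
|A △ B| = |A| + |B| − 2·|A∩B| = 35 + 9 − 12 = 32.00.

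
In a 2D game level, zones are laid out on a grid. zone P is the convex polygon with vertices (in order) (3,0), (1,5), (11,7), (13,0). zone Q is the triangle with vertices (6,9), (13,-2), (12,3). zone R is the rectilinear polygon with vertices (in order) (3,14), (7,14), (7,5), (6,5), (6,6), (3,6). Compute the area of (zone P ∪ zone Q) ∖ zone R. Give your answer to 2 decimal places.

|zone P ∪ zone Q| = 64.0824.
|(zone P ∪ zone Q) ∩ zone R| = 1.3857.
|(zone P ∪ zone Q) ∖ zone R| = 64.0824 − 1.3857 = 62.70.

62.70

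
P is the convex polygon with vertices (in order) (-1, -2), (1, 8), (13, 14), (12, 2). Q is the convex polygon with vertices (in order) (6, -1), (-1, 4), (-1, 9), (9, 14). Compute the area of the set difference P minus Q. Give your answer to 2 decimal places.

71.20

|P| = 130, |P∩Q| = 58.8012.
|P ∖ Q| = |P| − |P∩Q| = 130 − 58.8012 = 71.20.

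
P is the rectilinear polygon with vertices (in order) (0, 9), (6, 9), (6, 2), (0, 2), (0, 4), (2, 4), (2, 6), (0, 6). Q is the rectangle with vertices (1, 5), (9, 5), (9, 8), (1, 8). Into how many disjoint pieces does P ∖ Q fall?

2

P ∖ Q splits into 2 disjoint pieces (area 8, area 16).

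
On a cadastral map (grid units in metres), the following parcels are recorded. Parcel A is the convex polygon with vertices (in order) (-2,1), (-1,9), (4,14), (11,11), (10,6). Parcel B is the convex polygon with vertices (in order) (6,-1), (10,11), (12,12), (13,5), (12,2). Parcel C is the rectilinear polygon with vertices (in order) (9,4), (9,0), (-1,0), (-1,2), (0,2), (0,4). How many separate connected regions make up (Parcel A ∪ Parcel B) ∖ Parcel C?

(Parcel A ∪ Parcel B) ∖ Parcel C splits into 2 disjoint pieces (area 122.4542, area 0.8333).

2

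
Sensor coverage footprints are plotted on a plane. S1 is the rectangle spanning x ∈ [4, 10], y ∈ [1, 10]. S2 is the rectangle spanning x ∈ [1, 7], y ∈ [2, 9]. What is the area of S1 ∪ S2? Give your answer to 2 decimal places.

By inclusion–exclusion:
Individual areas: |S1| = 54, |S2| = 42.
|S1∩S2|: x∈[4,7], y∈[2,9] → 3·7 = 21.
|S1 ∪ S2| = 96 − 21 = 75.00.

75.00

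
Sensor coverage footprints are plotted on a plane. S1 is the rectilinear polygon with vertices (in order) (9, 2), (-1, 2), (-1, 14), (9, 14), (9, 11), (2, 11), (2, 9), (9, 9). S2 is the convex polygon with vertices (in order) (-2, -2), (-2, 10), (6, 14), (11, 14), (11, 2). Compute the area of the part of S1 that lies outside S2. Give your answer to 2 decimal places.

|S1| = 106, |S1∩S2| = 93.75.
|S1 ∖ S2| = |S1| − |S1∩S2| = 106 − 93.75 = 12.25.

12.25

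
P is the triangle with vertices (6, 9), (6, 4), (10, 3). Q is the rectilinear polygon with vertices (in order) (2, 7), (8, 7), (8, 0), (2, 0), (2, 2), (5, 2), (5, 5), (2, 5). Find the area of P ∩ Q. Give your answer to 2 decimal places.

6.17

The intersection is the polygon with vertices (6,4), (6,7), (7.333,7), (8,6), (8,3.5).
By the shoelace formula its area is 6.17.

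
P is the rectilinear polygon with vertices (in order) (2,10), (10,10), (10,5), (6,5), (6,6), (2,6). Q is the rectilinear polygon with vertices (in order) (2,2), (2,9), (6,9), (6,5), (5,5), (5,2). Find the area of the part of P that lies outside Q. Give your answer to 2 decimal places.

|P| = 36, |P∩Q| = 12.
|P ∖ Q| = |P| − |P∩Q| = 36 − 12 = 24.00.

24.00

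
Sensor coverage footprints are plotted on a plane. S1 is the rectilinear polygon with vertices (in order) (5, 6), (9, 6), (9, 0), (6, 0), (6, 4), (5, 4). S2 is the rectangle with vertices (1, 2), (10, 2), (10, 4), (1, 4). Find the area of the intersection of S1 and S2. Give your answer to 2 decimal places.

6.00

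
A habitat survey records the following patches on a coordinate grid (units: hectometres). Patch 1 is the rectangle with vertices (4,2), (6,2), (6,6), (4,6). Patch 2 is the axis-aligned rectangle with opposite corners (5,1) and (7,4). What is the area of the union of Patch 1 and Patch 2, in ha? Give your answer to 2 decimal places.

12.00

By inclusion–exclusion:
Individual areas: |Patch 1| = 8, |Patch 2| = 6.
|Patch 1∩Patch 2|: x∈[5,6], y∈[2,4] → 1·2 = 2.
|Patch 1 ∪ Patch 2| = 14 − 2 = 12.00.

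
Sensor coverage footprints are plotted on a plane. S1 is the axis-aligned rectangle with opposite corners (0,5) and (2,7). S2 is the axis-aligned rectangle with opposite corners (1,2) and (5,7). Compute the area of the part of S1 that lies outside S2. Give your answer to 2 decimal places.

|S1∩S2|: x∈[1,2], y∈[5,7] → 1·2 = 2.
|S1| = 4.
|S1 ∖ S2| = |S1| − |S1∩S2| = 4 − 2 = 2.00.

2.00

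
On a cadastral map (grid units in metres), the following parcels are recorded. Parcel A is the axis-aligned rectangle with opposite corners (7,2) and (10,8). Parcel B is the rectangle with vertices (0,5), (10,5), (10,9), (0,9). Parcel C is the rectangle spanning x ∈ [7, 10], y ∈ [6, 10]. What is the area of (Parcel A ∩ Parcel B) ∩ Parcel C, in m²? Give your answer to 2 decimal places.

The region (Parcel A ∩ Parcel B) ∩ Parcel C is the polygon with vertices (7,8), (10,8), (10,6), (7,6).
By the shoelace formula its area is 6.00.

6.00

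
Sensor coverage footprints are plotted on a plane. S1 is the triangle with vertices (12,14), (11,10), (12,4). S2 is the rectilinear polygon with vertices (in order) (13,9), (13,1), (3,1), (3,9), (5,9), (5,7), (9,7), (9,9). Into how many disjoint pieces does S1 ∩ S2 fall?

1

S1 ∩ S2 is a single connected region.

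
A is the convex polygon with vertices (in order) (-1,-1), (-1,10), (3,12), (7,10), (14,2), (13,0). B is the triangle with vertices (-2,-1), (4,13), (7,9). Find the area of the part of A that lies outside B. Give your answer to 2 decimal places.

|A| = 136, |A∩B| = 30.6418.
|A ∖ B| = |A| − |A∩B| = 136 − 30.6418 = 105.36.

105.36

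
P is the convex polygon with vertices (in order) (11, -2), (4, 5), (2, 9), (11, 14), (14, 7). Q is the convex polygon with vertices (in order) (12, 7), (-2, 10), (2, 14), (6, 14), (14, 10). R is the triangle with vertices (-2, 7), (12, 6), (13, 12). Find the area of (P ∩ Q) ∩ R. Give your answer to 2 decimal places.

The region (P ∩ Q) ∩ R is the polygon with vertices (12.364,10.818), (12.68,10.08), (12.222,7.333), (12,7), (3.478,8.826), (11.2,11.4).
By the shoelace formula its area is 21.31.

21.31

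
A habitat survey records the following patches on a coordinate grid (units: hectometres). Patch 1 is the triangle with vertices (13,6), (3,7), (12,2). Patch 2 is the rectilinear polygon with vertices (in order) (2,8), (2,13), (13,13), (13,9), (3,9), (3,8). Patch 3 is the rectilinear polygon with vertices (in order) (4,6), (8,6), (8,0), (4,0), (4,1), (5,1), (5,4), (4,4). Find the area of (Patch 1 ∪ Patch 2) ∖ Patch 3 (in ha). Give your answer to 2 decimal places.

|Patch 1 ∪ Patch 2| = 65.5.
|(Patch 1 ∪ Patch 2) ∩ Patch 3| = 2.8444.
|(Patch 1 ∪ Patch 2) ∖ Patch 3| = 65.5 − 2.8444 = 62.66.

62.66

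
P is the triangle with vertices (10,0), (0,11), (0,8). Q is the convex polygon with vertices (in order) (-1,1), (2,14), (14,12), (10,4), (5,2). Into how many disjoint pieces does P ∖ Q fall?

P ∖ Q splits into 2 disjoint pieces (area 1.3333, area 2.2624).

2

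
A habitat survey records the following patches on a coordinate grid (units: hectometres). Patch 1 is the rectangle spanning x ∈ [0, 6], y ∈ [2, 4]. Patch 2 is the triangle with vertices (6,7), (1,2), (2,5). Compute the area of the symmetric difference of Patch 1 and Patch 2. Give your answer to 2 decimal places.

|Patch 1| = 12, |Patch 2| = 5, |Patch 1∩Patch 2| = 1.3333.
|Patch 1 △ Patch 2| = |Patch 1| + |Patch 2| − 2·|Patch 1∩Patch 2| = 12 + 5 − 2.6667 = 14.33.

14.33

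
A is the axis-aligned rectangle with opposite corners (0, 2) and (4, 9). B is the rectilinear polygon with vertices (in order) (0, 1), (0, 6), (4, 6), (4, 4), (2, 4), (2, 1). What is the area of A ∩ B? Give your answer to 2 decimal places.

The intersection is the polygon with vertices (4,4), (2,4), (2,2), (0,2), (0,6), (4,6).
By the shoelace formula its area is 12.00.

12.00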